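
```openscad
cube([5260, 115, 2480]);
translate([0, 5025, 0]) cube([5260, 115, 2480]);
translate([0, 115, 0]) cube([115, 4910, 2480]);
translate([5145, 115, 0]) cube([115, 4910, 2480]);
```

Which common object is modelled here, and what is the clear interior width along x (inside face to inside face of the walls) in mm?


A house (or room) frame. The interior width is 5030 mm.

Four 2480 mm walls enclosing a rectangle with no floor or roof — a room or house frame. Outside width is 5260 mm and wall thickness is 115 mm, so the interior width is 5260 − 2 × 115 = 5030 mm.


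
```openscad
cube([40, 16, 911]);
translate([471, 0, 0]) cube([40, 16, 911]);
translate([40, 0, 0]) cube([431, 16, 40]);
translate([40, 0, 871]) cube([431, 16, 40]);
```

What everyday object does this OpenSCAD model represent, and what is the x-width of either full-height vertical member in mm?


A picture frame. The border width is 40 mm.

Four thin pieces enclosing a rectangular opening — a picture frame. The two full-height stiles are 911 mm tall; the top rail sits at z = 871 and is 40 mm tall, so the border above the opening is 911 − 871 = 40 mm, matching the stile x-width.


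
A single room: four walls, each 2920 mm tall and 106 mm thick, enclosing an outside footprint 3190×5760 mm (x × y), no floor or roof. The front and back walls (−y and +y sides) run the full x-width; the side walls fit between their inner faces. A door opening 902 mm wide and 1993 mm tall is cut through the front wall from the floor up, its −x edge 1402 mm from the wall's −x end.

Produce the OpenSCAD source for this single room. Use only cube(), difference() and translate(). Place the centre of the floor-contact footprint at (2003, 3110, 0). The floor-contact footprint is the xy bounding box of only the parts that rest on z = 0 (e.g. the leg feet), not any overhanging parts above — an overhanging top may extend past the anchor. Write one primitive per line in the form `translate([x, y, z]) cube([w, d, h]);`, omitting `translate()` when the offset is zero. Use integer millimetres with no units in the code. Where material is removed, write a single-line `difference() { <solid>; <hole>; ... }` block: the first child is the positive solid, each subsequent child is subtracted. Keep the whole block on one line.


difference() { translate([408, 230, 0]) cube([3190, 106, 2920]); translate([1810, 230, 0]) cube([902, 106, 1993]); }
translate([408, 5884, 0]) cube([3190, 106, 2920]);
translate([408, 336, 0]) cube([106, 5548, 2920]);
translate([3492, 336, 0]) cube([106, 5548, 2920]);


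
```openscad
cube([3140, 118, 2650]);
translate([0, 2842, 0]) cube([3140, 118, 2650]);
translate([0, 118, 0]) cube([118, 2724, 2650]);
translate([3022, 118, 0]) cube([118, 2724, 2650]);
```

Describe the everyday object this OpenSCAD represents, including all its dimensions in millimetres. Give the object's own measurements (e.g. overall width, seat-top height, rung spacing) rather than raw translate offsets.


The wall frame of a small rectangular building: four walls, each 2650 mm tall and 118 mm thick, enclosing a footprint 3140 mm (x) by 2960 mm (y) outside-to-outside, with no floor or roof. The front and back walls (the −y and +y sides) span the full width; the two side walls fit between them.


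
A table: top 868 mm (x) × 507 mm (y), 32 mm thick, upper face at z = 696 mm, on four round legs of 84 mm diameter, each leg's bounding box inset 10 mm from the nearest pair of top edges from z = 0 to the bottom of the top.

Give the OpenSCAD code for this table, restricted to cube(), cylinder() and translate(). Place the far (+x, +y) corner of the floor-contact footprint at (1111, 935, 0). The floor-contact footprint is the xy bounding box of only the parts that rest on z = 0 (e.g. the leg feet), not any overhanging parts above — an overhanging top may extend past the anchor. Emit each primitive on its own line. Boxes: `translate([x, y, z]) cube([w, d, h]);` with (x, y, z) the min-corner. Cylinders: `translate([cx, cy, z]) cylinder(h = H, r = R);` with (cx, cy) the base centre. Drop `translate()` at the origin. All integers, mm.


translate([253, 438, 664]) cube([868, 507, 32]);
translate([305, 490, 0]) cylinder(h = 664, r = 42);
translate([1069, 490, 0]) cylinder(h = 664, r = 42);
translate([305, 893, 0]) cylinder(h = 664, r = 42);
translate([1069, 893, 0]) cylinder(h = 664, r = 42);


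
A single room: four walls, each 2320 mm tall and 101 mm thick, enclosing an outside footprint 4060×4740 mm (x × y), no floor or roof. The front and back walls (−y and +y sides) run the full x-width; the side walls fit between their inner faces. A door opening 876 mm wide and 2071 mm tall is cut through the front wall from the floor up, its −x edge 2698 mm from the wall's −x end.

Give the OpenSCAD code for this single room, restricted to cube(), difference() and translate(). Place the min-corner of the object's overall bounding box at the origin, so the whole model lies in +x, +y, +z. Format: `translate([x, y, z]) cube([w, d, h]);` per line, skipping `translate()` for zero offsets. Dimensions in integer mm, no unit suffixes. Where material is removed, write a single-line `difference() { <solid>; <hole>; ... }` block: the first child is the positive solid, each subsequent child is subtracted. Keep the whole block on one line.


difference() { cube([4060, 101, 2320]); translate([2698, 0, 0]) cube([876, 101, 2071]); }
translate([0, 4639, 0]) cube([4060, 101, 2320]);
translate([0, 101, 0]) cube([101, 4538, 2320]);
translate([3959, 101, 0]) cube([101, 4538, 2320]);


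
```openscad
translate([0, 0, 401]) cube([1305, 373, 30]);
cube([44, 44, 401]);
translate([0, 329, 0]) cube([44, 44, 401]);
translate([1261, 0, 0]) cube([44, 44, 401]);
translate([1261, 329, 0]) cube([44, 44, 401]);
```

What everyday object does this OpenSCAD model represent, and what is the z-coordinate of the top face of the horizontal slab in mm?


A bench. The seat-top height is 431 mm.

A long slab on four corner posts — a bench. The slab sits at z = 401 with thickness 30, so the top is 401 + 30 = 431 mm.


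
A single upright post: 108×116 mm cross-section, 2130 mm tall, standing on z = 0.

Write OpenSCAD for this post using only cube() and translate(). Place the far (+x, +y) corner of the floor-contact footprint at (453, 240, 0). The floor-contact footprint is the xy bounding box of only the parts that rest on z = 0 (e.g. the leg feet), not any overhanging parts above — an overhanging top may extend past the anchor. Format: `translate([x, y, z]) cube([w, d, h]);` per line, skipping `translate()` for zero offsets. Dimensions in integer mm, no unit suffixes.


translate([345, 124, 0]) cube([108, 116, 2130]);


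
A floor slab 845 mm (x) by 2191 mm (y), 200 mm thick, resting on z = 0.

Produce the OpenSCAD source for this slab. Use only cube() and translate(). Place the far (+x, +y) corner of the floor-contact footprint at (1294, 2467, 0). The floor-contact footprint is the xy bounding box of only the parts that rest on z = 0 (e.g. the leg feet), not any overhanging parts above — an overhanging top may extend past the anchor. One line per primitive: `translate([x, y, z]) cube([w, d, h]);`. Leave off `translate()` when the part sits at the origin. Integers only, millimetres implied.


translate([449, 276, 0]) cube([845, 2191, 200]);


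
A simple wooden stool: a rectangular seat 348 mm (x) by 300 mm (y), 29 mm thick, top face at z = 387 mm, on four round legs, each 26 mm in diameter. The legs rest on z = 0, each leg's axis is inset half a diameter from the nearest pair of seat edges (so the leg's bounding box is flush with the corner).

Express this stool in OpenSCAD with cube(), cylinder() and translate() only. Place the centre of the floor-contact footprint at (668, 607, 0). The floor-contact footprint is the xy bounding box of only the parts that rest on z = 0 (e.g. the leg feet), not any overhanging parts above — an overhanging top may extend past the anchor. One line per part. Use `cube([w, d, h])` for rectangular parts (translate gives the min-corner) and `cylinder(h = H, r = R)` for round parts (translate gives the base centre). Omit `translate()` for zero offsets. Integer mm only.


// leg_h = 387 - 29 = 358
translate([494, 457, 358]) cube([348, 300, 29]);
translate([507, 470, 0]) cylinder(h = 358, r = 13);
translate([829, 470, 0]) cylinder(h = 358, r = 13);
translate([507, 744, 0]) cylinder(h = 358, r = 13);
translate([829, 744, 0]) cylinder(h = 358, r = 13);


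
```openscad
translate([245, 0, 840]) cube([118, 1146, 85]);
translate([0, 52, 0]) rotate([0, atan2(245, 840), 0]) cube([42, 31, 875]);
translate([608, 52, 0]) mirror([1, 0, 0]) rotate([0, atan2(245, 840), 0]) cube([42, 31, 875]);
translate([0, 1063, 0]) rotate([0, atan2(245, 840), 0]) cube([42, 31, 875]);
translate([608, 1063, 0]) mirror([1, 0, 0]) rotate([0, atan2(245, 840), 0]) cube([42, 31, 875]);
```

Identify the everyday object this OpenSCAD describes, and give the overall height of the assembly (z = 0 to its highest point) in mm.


A sawhorse. The overall height is 925 mm.

A beam across two mirrored pairs of raked legs — a sawhorse. The beam's underside is at z = 840 (matching the legs' vertical rise in atan2(245, 840)) and the beam is 85 mm tall, so its top is at 840 + 85 = 925 mm. The raked legs top out at the beam's underside, so that is the highest point.


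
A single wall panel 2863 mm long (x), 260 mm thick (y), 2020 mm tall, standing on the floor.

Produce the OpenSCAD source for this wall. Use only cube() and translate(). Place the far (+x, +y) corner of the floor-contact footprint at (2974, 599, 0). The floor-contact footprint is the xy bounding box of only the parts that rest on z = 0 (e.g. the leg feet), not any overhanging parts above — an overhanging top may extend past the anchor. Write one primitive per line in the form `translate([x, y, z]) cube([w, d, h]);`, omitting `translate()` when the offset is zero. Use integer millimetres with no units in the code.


translate([111, 339, 0]) cube([2863, 260, 2020]);


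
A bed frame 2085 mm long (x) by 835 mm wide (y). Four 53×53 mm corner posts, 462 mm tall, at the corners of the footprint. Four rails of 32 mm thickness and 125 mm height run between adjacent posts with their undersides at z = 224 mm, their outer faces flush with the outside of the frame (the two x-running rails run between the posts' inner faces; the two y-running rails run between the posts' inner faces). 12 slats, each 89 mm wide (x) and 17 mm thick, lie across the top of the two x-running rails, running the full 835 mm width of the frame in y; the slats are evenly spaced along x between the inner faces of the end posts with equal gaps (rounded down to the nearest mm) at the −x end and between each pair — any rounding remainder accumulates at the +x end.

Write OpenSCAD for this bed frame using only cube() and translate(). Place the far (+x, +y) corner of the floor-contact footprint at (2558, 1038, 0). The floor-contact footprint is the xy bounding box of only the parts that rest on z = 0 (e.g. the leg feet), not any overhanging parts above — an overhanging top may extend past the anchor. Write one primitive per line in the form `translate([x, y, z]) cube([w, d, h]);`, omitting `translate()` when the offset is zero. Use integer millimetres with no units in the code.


translate([473, 203, 0]) cube([53, 53, 462]);
translate([473, 985, 0]) cube([53, 53, 462]);
translate([2505, 203, 0]) cube([53, 53, 462]);
translate([2505, 985, 0]) cube([53, 53, 462]);
translate([526, 203, 224]) cube([1979, 32, 125]);
translate([526, 1006, 224]) cube([1979, 32, 125]);
translate([473, 256, 224]) cube([32, 729, 125]);
translate([2526, 256, 224]) cube([32, 729, 125]);
translate([596, 203, 349]) cube([89, 835, 17]);
translate([755, 203, 349]) cube([89, 835, 17]);
translate([914, 203, 349]) cube([89, 835, 17]);
translate([1073, 203, 349]) cube([89, 835, 17]);
translate([1232, 203, 349]) cube([89, 835, 17]);
translate([1391, 203, 349]) cube([89, 835, 17]);
translate([1550, 203, 349]) cube([89, 835, 17]);
translate([1709, 203, 349]) cube([89, 835, 17]);
translate([1868, 203, 349]) cube([89, 835, 17]);
translate([2027, 203, 349]) cube([89, 835, 17]);
translate([2186, 203, 349]) cube([89, 835, 17]);
translate([2345, 203, 349]) cube([89, 835, 17]);


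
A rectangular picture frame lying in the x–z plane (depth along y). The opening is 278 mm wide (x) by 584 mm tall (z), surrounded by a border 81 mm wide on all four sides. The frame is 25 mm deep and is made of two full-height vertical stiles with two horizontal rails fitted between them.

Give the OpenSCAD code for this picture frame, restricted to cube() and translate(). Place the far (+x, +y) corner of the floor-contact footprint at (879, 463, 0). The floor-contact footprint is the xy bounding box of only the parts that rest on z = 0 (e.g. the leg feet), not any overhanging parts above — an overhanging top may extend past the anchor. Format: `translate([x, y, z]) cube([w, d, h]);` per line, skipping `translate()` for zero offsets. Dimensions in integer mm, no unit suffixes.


translate([439, 438, 0]) cube([81, 25, 746]);
translate([798, 438, 0]) cube([81, 25, 746]);
translate([520, 438, 0]) cube([278, 25, 81]);
translate([520, 438, 665]) cube([278, 25, 81]);


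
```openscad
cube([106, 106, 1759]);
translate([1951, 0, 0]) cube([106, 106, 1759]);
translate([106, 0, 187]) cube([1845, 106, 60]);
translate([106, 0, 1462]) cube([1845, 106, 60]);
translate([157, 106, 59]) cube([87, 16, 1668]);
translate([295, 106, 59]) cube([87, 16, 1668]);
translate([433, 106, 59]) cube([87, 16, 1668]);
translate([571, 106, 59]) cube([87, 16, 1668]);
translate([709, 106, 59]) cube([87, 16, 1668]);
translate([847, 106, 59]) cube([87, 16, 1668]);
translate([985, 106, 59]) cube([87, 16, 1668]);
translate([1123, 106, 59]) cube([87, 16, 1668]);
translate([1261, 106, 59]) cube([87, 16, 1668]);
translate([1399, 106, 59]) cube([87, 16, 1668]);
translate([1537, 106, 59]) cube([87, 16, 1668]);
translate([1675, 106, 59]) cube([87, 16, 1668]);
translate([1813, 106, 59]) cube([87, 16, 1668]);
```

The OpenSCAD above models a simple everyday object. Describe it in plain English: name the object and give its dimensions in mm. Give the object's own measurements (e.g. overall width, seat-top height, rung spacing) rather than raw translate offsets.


A fence section. Two 106×106 mm posts, 1759 mm tall, stand on the floor with a clear span of 1845 mm between their inner faces. Two horizontal rails of 106×60 mm section span the gap between the posts with their undersides at z = 187 mm and z = 1462 mm, flush with the posts' −y face. 13 pickets, each 87 mm wide, 16 mm thick and 1668 mm tall, are fixed to the +y face of the rails with their bottoms at z = 59 mm, spaced across the span with a 51 mm gap after the −x post and between neighbouring pickets and before the +x post.


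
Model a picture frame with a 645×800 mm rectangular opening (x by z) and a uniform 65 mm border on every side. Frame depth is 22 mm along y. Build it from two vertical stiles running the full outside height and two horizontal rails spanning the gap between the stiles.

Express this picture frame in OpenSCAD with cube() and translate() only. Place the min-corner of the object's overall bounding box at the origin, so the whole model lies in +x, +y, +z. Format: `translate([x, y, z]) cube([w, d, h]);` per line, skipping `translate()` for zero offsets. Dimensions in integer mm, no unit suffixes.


cube([65, 22, 930]);
translate([710, 0, 0]) cube([65, 22, 930]);
translate([65, 0, 0]) cube([645, 22, 65]);
translate([65, 0, 865]) cube([645, 22, 65]);


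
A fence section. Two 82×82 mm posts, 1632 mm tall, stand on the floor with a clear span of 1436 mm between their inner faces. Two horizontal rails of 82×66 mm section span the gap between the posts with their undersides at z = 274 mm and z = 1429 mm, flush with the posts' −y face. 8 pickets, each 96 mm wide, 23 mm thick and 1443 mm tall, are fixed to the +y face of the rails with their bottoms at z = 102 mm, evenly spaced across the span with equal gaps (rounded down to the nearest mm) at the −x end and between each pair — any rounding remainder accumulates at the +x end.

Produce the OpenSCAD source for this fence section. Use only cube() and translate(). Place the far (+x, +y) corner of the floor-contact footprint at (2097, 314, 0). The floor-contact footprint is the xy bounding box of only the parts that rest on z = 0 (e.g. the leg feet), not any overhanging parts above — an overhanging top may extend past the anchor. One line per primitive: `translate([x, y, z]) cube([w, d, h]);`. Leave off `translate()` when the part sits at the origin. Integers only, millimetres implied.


translate([497, 232, 0]) cube([82, 82, 1632]);
translate([2015, 232, 0]) cube([82, 82, 1632]);
translate([579, 232, 274]) cube([1436, 82, 66]);
translate([579, 232, 1429]) cube([1436, 82, 66]);
translate([653, 314, 102]) cube([96, 23, 1443]);
translate([823, 314, 102]) cube([96, 23, 1443]);
translate([993, 314, 102]) cube([96, 23, 1443]);
translate([1163, 314, 102]) cube([96, 23, 1443]);
translate([1333, 314, 102]) cube([96, 23, 1443]);
translate([1503, 314, 102]) cube([96, 23, 1443]);
translate([1673, 314, 102]) cube([96, 23, 1443]);
translate([1843, 314, 102]) cube([96, 23, 1443]);


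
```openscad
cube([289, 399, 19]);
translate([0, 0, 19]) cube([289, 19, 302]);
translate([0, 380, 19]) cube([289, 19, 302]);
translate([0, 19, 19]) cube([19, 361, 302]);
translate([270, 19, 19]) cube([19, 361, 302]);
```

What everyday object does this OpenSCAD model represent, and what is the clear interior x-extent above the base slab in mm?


An open box. The internal width is 251 mm.

A 289×399 base slab with four walls standing on it — an open box. The base is 289 mm wide and the walls are 19 mm thick, so the internal width is 289 − 2 × 19 = 251 mm.


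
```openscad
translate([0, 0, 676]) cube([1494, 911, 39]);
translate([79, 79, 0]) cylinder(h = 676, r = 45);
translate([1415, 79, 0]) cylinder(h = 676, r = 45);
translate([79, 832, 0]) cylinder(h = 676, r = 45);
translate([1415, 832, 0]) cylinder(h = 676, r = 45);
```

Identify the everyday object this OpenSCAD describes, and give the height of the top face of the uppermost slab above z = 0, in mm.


A table. The table height is 715 mm.

A 1494×911×39 slab sits at z = 676 on four Ø90 mm round legs — a table. The top surface is at 676 + 39 = 715 mm.


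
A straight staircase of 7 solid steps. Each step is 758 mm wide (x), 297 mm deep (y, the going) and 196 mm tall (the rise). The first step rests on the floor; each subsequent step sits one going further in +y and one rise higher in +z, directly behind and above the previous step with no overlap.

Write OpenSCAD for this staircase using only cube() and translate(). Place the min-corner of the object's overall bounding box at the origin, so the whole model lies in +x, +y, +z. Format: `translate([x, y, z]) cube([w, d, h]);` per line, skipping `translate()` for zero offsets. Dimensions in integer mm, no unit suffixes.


cube([758, 297, 196]);
translate([0, 297, 196]) cube([758, 297, 196]);
translate([0, 594, 392]) cube([758, 297, 196]);
translate([0, 891, 588]) cube([758, 297, 196]);
translate([0, 1188, 784]) cube([758, 297, 196]);
translate([0, 1485, 980]) cube([758, 297, 196]);
translate([0, 1782, 1176]) cube([758, 297, 196]);


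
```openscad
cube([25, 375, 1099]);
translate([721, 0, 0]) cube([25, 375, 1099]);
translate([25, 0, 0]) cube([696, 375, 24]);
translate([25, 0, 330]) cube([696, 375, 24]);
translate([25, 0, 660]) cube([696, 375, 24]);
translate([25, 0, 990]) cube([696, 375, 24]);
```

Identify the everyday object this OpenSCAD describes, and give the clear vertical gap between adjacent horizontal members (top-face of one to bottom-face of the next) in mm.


A bookshelf. The clear shelf gap is 306 mm.

Two tall side panels with 4 horizontal boards between them — a bookshelf. The first two shelf undersides are at z = 0 and z = 330; with shelf thickness 24, the clear gap is 330 − 0 − 24 = 306 mm.


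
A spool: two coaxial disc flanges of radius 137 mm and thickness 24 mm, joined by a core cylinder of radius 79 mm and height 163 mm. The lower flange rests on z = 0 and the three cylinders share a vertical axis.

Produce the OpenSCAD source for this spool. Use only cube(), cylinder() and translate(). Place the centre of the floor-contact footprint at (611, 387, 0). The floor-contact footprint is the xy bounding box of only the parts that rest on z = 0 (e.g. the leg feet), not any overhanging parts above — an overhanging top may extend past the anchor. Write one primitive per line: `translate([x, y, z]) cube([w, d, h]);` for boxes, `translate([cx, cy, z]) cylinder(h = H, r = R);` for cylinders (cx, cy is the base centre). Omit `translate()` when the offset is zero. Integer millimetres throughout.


translate([611, 387, 0]) cylinder(h = 24, r = 137);
translate([611, 387, 24]) cylinder(h = 163, r = 79);
translate([611, 387, 187]) cylinder(h = 24, r = 137);


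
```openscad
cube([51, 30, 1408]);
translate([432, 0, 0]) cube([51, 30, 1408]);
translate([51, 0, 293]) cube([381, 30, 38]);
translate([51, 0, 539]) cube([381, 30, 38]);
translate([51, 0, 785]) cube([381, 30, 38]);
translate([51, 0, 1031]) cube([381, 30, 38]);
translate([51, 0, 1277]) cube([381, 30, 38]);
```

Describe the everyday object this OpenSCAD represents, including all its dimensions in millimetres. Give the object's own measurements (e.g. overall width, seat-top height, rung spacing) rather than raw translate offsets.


A straight ladder. Two 51×30 mm vertical rails, 1408 mm tall, stand 483 mm apart (outside-to-outside) with their front faces coplanar on the −y side. 5 rungs, each 30 mm deep and 38 mm tall, span between the inner faces of the rails, front faces flush with the rails. The lowest rung's underside is at z = 293 mm and rungs are spaced 246 mm apart (underside to underside).


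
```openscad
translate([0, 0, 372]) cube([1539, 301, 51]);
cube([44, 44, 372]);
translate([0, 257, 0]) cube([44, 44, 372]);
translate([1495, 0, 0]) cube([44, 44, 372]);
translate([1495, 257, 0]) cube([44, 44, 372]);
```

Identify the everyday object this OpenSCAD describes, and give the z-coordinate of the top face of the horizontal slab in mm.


A bench. The seat-top height is 423 mm.

A long slab on four corner posts — a bench. The slab sits at z = 372 with thickness 51, so the top is 372 + 51 = 423 mm.


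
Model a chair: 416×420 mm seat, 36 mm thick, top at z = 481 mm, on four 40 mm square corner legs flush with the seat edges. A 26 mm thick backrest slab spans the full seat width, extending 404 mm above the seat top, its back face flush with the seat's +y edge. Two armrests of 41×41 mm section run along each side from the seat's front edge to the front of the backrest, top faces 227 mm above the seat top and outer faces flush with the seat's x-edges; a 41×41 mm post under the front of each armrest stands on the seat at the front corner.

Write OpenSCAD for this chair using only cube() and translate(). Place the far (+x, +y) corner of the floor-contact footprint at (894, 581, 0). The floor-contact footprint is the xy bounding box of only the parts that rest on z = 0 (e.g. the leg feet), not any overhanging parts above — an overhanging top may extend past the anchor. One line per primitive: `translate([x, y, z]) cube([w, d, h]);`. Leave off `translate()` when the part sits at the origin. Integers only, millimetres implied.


// leg_h = 481 - 36 = 445
// arm post h = 227 - 41 = 186
translate([478, 161, 445]) cube([416, 420, 36]);
translate([478, 161, 0]) cube([40, 40, 445]);
translate([854, 161, 0]) cube([40, 40, 445]);
translate([478, 541, 0]) cube([40, 40, 445]);
translate([854, 541, 0]) cube([40, 40, 445]);
translate([478, 555, 481]) cube([416, 26, 404]);
translate([478, 161, 667]) cube([41, 394, 41]);
translate([853, 161, 667]) cube([41, 394, 41]);
translate([478, 161, 481]) cube([41, 41, 186]);
translate([853, 161, 481]) cube([41, 41, 186]);


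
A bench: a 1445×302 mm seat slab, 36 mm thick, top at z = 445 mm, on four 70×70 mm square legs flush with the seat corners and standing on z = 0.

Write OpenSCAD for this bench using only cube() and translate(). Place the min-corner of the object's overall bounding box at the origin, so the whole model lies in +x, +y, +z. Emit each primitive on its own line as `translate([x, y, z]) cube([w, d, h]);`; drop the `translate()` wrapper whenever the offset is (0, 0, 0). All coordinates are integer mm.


translate([0, 0, 409]) cube([1445, 302, 36]);
cube([70, 70, 409]);
translate([0, 232, 0]) cube([70, 70, 409]);
translate([1375, 0, 0]) cube([70, 70, 409]);
translate([1375, 232, 0]) cube([70, 70, 409]);


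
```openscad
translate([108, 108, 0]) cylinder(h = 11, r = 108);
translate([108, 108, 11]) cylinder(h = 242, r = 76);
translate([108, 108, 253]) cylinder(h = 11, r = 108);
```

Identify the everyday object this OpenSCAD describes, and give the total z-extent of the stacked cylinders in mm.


A spool. The overall height is 264 mm.

Three coaxial cylinders, large–small–large — a spool. Two 11 mm flanges and a 242 mm core give 11 + 242 + 11 = 264 mm.


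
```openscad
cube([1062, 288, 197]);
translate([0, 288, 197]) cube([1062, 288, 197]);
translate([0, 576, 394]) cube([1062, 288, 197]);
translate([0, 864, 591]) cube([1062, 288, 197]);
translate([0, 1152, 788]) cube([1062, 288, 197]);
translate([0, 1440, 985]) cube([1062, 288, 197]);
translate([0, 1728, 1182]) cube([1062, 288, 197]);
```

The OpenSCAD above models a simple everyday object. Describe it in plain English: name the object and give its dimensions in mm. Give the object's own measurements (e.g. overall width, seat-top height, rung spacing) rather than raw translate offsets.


A straight staircase of 7 solid steps. Each step is 1062 mm wide (x), 288 mm deep (y, the going) and 197 mm tall (the rise). The first step rests on the floor; each subsequent step sits one going further in +y and one rise higher in +z, directly behind and above the previous step with no overlap.


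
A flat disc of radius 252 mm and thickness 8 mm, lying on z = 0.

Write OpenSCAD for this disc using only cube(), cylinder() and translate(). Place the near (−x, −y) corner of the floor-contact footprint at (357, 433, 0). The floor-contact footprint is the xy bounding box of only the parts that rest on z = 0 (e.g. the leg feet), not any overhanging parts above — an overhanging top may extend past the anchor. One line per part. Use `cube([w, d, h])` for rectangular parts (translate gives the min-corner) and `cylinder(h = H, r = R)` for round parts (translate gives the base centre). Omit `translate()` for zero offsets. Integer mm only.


translate([609, 685, 0]) cylinder(h = 8, r = 252);


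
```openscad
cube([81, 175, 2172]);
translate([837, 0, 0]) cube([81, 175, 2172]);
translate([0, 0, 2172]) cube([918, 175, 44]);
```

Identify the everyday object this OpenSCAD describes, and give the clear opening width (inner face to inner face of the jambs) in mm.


A door frame. The clear opening width is 756 mm.

Two 2172 mm tall posts with a header on top — a door frame. The left jamb is 81 mm wide at x = 0; the right jamb starts at x = 837. The clear opening is 837 − 81 = 756 mm.


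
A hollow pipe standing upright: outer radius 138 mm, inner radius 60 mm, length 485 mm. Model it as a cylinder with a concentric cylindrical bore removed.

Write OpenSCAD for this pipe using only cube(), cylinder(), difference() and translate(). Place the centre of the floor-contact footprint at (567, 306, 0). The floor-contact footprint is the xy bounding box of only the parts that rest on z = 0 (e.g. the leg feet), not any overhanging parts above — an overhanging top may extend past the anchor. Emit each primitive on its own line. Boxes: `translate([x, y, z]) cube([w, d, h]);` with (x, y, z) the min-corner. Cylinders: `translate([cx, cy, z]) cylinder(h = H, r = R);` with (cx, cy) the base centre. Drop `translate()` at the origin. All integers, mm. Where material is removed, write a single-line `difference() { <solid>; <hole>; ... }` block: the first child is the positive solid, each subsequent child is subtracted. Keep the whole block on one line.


difference() { translate([567, 306, 0]) cylinder(h = 485, r = 138); translate([567, 306, 0]) cylinder(h = 485, r = 60); }


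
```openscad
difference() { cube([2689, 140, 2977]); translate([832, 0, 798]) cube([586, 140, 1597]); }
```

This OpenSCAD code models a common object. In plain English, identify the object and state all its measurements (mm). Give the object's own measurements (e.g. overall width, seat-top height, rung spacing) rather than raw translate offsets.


A wall 2689 mm long (x), 140 mm thick (y), 2977 mm tall, with a rectangular window opening cut through it. The opening is 586 mm wide and 1597 mm tall; its sill is at z = 798 mm and its near (−x) edge is 832 mm from the wall's −x end. The opening passes through the full wall thickness.


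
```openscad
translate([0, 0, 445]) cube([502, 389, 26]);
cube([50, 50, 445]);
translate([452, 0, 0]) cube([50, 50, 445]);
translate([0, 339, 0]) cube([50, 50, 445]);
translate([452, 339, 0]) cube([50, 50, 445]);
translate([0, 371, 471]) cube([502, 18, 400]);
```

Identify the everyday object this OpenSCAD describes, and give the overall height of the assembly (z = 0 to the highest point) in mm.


A chair. The overall height is 871 mm.

A slab on four corner posts with a tall panel at the back — a chair. The seat slab sits at z = 445 with thickness 26, and the 400 mm backrest starts at the seat top, so the overall height is 445 + 26 + 400 = 871 mm.


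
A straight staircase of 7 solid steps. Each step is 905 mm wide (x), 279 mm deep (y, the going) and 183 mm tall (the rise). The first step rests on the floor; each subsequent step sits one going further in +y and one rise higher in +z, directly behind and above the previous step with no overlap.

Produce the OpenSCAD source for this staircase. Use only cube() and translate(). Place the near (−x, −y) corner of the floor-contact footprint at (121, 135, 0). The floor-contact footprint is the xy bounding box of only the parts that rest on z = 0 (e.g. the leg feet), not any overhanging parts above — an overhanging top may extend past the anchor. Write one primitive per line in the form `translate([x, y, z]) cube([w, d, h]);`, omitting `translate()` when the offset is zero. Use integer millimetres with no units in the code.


translate([121, 135, 0]) cube([905, 279, 183]);
translate([121, 414, 183]) cube([905, 279, 183]);
translate([121, 693, 366]) cube([905, 279, 183]);
translate([121, 972, 549]) cube([905, 279, 183]);
translate([121, 1251, 732]) cube([905, 279, 183]);
translate([121, 1530, 915]) cube([905, 279, 183]);
translate([121, 1809, 1098]) cube([905, 279, 183]);


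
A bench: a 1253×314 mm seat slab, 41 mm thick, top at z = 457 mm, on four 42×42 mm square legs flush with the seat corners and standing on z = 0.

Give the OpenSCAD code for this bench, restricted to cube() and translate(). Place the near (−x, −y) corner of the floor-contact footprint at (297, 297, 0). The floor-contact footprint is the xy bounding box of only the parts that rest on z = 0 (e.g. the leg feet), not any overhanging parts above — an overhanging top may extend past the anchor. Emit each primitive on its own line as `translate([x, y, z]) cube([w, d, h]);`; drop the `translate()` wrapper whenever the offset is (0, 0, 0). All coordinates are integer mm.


translate([297, 297, 416]) cube([1253, 314, 41]);
translate([297, 297, 0]) cube([42, 42, 416]);
translate([297, 569, 0]) cube([42, 42, 416]);
translate([1508, 297, 0]) cube([42, 42, 416]);
translate([1508, 569, 0]) cube([42, 42, 416]);


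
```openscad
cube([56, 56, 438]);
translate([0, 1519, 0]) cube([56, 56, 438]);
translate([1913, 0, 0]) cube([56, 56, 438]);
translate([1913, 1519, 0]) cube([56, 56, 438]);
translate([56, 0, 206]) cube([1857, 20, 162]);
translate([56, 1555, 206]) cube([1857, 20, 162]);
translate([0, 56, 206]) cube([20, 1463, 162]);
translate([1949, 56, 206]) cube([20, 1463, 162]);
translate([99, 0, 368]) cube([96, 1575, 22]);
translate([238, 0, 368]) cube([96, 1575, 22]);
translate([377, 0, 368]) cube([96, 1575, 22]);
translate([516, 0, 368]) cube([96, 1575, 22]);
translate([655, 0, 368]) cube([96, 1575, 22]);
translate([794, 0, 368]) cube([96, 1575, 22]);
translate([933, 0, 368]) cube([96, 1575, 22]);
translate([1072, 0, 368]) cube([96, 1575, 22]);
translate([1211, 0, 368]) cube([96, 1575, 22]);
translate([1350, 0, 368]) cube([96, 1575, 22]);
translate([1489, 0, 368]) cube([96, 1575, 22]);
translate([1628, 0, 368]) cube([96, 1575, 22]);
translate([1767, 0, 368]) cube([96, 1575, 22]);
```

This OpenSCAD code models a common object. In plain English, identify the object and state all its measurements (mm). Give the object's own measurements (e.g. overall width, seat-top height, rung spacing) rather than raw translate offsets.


A bed frame 1969 mm long (x) by 1575 mm wide (y). Four 56×56 mm corner posts, 438 mm tall, at the corners of the footprint. Four rails of 20 mm thickness and 162 mm height run between adjacent posts with their undersides at z = 206 mm, their outer faces flush with the outside of the frame (the two x-running rails run between the posts' inner faces; the two y-running rails run between the posts' inner faces). 13 slats, each 96 mm wide (x) and 22 mm thick, lie across the top of the two x-running rails, running the full 1575 mm width of the frame in y; along x they sit between the end posts with a 43 mm gap after the −x posts and between neighbouring slats, leaving 50 mm before the +x posts.


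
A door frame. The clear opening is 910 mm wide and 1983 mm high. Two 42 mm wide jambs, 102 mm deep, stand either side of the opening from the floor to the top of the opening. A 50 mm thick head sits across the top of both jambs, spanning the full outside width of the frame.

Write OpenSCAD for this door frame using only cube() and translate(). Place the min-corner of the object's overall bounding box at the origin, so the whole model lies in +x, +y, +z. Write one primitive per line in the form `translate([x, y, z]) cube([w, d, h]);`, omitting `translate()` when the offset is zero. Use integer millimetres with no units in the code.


cube([42, 102, 1983]);
translate([952, 0, 0]) cube([42, 102, 1983]);
translate([0, 0, 1983]) cube([994, 102, 50]);


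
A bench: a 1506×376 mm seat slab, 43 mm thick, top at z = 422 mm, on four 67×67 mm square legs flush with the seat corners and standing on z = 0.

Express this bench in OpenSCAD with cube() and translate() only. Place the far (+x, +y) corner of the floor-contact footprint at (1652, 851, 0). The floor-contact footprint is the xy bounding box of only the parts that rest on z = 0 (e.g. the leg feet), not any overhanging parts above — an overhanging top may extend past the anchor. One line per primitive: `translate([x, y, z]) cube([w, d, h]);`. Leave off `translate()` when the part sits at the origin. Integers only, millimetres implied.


translate([146, 475, 379]) cube([1506, 376, 43]);
translate([146, 475, 0]) cube([67, 67, 379]);
translate([146, 784, 0]) cube([67, 67, 379]);
translate([1585, 475, 0]) cube([67, 67, 379]);
translate([1585, 784, 0]) cube([67, 67, 379]);


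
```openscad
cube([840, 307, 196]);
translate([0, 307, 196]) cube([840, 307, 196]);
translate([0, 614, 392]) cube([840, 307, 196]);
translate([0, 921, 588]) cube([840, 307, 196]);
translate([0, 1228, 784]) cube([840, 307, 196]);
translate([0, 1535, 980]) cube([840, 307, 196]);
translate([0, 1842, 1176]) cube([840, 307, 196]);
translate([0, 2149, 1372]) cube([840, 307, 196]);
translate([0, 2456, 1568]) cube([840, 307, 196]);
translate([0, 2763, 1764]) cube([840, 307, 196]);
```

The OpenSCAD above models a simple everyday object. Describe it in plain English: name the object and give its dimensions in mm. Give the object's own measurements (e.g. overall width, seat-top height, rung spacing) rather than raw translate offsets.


A straight staircase of 10 solid steps. Each step is 840 mm wide (x), 307 mm deep (y, the going) and 196 mm tall (the rise). The first step rests on the floor; each subsequent step sits one going further in +y and one rise higher in +z, directly behind and above the previous step with no overlap.


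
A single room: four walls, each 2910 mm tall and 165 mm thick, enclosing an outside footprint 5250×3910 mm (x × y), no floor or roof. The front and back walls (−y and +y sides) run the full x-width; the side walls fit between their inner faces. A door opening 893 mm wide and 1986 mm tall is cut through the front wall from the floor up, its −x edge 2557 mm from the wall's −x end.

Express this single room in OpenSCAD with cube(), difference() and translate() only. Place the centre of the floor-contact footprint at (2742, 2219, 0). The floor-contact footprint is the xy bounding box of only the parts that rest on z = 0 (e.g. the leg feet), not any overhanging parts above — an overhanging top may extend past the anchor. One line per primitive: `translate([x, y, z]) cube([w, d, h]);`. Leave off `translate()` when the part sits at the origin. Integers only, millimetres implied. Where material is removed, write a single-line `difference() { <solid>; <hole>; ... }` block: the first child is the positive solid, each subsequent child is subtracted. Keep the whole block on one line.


difference() { translate([117, 264, 0]) cube([5250, 165, 2910]); translate([2674, 264, 0]) cube([893, 165, 1986]); }
translate([117, 4009, 0]) cube([5250, 165, 2910]);
translate([117, 429, 0]) cube([165, 3580, 2910]);
translate([5202, 429, 0]) cube([165, 3580, 2910]);


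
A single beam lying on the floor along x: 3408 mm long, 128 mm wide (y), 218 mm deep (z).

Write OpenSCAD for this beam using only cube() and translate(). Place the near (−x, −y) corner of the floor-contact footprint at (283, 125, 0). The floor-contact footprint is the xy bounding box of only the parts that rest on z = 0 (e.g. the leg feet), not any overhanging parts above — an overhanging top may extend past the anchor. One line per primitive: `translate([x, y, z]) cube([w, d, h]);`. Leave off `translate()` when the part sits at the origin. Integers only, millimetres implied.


translate([283, 125, 0]) cube([3408, 128, 218]);


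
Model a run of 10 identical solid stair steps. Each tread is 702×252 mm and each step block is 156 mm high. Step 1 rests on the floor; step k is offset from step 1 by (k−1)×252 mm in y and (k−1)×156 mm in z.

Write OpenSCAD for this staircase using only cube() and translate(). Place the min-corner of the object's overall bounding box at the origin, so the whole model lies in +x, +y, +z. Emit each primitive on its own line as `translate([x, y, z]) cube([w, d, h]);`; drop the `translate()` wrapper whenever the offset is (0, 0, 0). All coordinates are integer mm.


cube([702, 252, 156]);
translate([0, 252, 156]) cube([702, 252, 156]);
translate([0, 504, 312]) cube([702, 252, 156]);
translate([0, 756, 468]) cube([702, 252, 156]);
translate([0, 1008, 624]) cube([702, 252, 156]);
translate([0, 1260, 780]) cube([702, 252, 156]);
translate([0, 1512, 936]) cube([702, 252, 156]);
translate([0, 1764, 1092]) cube([702, 252, 156]);
translate([0, 2016, 1248]) cube([702, 252, 156]);
translate([0, 2268, 1404]) cube([702, 252, 156]);


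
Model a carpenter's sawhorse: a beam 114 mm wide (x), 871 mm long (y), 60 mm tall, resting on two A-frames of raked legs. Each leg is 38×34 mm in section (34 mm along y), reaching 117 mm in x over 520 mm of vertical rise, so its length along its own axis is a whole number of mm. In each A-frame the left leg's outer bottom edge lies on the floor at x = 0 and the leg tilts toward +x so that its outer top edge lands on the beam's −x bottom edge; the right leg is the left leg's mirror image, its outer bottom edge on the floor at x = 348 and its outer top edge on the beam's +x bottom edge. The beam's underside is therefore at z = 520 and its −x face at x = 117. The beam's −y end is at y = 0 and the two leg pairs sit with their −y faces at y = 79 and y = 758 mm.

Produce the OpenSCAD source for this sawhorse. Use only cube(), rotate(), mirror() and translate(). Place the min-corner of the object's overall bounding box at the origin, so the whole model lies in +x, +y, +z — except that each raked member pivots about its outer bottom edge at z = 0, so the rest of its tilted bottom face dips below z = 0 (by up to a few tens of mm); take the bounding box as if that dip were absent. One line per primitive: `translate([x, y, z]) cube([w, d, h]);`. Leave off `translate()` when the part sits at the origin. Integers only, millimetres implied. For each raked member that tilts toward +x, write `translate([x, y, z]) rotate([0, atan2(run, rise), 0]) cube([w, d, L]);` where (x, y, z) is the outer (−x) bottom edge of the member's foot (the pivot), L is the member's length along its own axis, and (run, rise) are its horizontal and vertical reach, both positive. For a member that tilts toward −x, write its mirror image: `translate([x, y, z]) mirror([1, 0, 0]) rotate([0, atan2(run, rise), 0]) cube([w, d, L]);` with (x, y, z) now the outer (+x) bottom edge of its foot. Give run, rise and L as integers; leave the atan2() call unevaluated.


translate([117, 0, 520]) cube([114, 871, 60]);
translate([0, 79, 0]) rotate([0, atan2(117, 520), 0]) cube([38, 34, 533]);
translate([348, 79, 0]) mirror([1, 0, 0]) rotate([0, atan2(117, 520), 0]) cube([38, 34, 533]);
translate([0, 758, 0]) rotate([0, atan2(117, 520), 0]) cube([38, 34, 533]);
translate([348, 758, 0]) mirror([1, 0, 0]) rotate([0, atan2(117, 520), 0]) cube([38, 34, 533]);
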